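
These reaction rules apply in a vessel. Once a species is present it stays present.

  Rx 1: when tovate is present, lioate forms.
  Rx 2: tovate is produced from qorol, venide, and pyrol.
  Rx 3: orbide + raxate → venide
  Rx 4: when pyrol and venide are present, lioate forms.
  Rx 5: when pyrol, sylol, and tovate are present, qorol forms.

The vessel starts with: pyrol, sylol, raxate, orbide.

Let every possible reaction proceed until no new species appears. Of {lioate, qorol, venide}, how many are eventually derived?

2

orbide and raxate present → venide forms (Rx 3).
pyrol and venide present → lioate forms (Rx 4).
lioate: reached.
qorol would need pyrol, sylol, and tovate (Rx 5), but tovate never forms.
venide: reached.
Reached: lioate and venide — 2 of the 3.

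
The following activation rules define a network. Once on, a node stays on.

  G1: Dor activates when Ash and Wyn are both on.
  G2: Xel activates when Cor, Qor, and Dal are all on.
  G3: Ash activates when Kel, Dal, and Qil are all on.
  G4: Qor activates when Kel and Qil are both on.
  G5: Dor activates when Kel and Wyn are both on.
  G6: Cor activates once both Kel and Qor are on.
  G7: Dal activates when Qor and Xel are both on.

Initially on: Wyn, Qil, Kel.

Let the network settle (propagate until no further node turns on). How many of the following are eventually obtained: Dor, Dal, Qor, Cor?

Kel and Qil are on, so Qor activates (G4).
G5: Kel and Wyn on → Dor on.
Kel and Qor are on, so Cor activates (G6).
Dor: reached.
Dal would need Qor and Xel (G7), but Xel never turns on.
Qor: reached.
Cor: reached.
Reached: Dor, Qor, and Cor — 3 of the 4.

3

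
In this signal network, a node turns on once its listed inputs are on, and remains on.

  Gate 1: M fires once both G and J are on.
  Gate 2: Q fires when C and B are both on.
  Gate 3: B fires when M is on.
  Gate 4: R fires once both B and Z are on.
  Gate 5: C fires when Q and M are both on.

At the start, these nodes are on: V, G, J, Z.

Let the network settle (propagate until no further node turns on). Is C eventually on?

C would need Q and M (Gate 5), but Q never turns on.

No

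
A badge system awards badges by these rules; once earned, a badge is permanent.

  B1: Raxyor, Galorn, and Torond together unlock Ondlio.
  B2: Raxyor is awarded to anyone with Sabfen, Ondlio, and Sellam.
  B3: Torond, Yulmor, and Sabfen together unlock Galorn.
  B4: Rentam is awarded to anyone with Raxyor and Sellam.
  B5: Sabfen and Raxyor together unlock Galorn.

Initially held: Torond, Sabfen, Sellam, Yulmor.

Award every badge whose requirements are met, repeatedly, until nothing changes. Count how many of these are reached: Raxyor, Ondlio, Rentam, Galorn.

1

With Torond, Yulmor, and Sabfen, Galorn is earned (B3).
Raxyor would need Sabfen, Ondlio, and Sellam (B2), but Ondlio is never earned.
Ondlio would need Raxyor, Galorn, and Torond (B1), but Raxyor is never earned.
Rentam would need Raxyor and Sellam (B4), but Raxyor is never earned.
Galorn: reached.
Reached: Galorn — 1 of the 4.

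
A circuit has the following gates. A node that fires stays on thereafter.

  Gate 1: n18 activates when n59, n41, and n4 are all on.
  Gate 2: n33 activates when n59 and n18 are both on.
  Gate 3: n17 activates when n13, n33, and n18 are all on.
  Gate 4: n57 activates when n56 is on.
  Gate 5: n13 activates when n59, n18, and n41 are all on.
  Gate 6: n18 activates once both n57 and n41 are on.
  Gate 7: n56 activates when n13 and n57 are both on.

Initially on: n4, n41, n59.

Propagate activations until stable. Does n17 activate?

Gate 1: n59, n41, and n4 on → n18 on.
Gate 2: n59 and n18 on → n33 on.
n59, n18, and n41 are on, so n13 activates (Gate 5).
n13, n33, and n18 are on, so n17 activates (Gate 3).

Yes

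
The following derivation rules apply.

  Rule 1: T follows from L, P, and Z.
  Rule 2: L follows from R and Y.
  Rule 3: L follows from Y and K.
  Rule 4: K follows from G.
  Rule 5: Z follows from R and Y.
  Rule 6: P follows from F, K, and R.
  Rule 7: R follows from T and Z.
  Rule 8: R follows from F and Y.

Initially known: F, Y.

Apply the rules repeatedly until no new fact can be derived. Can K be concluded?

No

K would need G (Rule 4), but G is never established.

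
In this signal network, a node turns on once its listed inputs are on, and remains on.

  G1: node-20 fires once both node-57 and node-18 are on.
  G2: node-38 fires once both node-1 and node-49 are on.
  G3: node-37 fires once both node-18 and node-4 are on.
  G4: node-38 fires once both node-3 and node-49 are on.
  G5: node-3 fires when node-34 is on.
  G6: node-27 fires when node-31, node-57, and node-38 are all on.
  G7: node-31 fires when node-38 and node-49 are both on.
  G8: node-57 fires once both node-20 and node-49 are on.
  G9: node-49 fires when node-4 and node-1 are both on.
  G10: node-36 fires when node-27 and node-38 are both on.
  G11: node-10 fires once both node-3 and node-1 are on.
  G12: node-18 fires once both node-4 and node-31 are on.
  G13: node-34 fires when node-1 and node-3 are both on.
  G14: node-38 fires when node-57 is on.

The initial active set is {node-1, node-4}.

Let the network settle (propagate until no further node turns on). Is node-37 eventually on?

Yes

node-4 and node-1 are on, so node-49 fires (G9).
G2: node-1 and node-49 on → node-38 on.
node-38 and node-49 are on, so node-31 fires (G7).
node-4 and node-31 are on, so node-18 fires (G12).
G3: node-18 and node-4 on → node-37 on.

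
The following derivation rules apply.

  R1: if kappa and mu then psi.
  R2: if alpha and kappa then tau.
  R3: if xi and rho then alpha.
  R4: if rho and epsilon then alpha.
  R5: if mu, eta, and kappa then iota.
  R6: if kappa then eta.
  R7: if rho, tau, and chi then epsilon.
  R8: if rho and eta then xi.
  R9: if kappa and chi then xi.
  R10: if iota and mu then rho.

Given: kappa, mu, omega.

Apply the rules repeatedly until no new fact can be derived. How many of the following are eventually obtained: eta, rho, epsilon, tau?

3

From kappa, R6 gives eta.
mu, eta, and kappa hold, so iota follows (R5).
From iota and mu, R10 gives rho.
rho and eta hold, so xi follows (R8).
From xi and rho, R3 gives alpha.
From alpha and kappa, R2 gives tau.
eta: reached.
rho: reached.
epsilon would need rho, tau, and chi (R7), but chi is never established.
tau: reached.
Reached: eta, rho, and tau — 3 of the 4.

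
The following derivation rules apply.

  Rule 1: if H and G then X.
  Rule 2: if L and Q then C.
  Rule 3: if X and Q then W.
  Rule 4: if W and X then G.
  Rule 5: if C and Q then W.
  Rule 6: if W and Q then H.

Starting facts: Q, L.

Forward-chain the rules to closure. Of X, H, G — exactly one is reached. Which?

H

From L and Q, Rule 2 gives C.
C and Q hold, so W follows (Rule 5).
From W and Q, Rule 6 gives H.
G would need W and X (Rule 4), but X is never established. X would need H and G (Rule 1), but G is never established.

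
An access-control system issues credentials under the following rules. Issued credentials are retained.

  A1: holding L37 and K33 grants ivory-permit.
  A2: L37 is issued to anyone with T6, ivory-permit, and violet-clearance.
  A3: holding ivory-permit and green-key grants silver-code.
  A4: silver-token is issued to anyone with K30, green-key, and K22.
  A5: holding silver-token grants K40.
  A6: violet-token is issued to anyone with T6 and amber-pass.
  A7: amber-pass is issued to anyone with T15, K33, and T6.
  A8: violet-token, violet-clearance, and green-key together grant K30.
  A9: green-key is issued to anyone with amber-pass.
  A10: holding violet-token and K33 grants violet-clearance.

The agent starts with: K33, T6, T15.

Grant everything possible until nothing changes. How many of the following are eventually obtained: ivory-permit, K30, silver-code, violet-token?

Holding T15, K33, and T6 grants amber-pass (A7).
Holding T6 and amber-pass grants violet-token (A6).
Holding amber-pass grants green-key (A9).
Holding violet-token and K33 grants violet-clearance (A10).
Holding violet-token, violet-clearance, and green-key grants K30 (A8).
ivory-permit would need L37 and K33 (A1), but L37 is never granted.
K30: reached.
silver-code would need ivory-permit and green-key (A3), but ivory-permit is never granted.
violet-token: reached.
Reached: K30 and violet-token — 2 of the 4.

2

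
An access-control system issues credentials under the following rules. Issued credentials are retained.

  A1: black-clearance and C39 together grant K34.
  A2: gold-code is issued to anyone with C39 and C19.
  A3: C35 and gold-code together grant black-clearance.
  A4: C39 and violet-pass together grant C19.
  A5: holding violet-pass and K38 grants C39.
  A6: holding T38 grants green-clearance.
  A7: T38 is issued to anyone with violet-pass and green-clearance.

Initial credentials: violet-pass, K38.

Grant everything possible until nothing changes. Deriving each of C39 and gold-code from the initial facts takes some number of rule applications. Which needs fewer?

C39: Holding violet-pass and K38 grants C39 (A5). [1 rule application]
gold-code: Holding violet-pass and K38 grants C39 (A5). Holding C39 and violet-pass grants C19 (A4). Holding C39 and C19 grants gold-code (A2). [3 rule applications]
C39 needs fewer.

C39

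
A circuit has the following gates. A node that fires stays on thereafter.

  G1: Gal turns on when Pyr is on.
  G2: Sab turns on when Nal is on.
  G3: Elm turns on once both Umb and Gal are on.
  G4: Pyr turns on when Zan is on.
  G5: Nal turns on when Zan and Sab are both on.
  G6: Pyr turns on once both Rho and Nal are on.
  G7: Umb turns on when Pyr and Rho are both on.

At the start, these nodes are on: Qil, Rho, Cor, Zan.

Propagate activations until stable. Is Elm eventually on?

Yes

Zan is on, so Pyr turns on (G4).
G7: Pyr and Rho on → Umb on.
Pyr is on, so Gal turns on (G1).
G3: Umb and Gal on → Elm on.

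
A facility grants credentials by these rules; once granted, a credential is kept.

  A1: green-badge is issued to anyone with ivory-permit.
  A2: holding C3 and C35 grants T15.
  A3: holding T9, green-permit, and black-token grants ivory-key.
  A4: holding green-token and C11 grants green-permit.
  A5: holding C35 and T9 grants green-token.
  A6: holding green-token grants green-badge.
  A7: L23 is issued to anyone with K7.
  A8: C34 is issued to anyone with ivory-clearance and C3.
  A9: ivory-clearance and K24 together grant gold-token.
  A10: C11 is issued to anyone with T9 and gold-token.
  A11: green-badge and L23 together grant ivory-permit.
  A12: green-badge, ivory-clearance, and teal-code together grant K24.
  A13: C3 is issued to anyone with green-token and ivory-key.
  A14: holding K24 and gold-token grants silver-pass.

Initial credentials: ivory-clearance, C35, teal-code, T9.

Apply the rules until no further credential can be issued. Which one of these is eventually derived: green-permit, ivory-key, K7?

Holding C35 and T9 grants green-token (A5).
Holding green-token grants green-badge (A6).
Holding green-badge, ivory-clearance, and teal-code grants K24 (A12).
Holding ivory-clearance and K24 grants gold-token (A9).
Holding T9 and gold-token grants C11 (A10).
Holding green-token and C11 grants green-permit (A4).
ivory-key would need T9, green-permit, and black-token (A3), but black-token is never granted. No rule produces K7, and it is not given.

green-permit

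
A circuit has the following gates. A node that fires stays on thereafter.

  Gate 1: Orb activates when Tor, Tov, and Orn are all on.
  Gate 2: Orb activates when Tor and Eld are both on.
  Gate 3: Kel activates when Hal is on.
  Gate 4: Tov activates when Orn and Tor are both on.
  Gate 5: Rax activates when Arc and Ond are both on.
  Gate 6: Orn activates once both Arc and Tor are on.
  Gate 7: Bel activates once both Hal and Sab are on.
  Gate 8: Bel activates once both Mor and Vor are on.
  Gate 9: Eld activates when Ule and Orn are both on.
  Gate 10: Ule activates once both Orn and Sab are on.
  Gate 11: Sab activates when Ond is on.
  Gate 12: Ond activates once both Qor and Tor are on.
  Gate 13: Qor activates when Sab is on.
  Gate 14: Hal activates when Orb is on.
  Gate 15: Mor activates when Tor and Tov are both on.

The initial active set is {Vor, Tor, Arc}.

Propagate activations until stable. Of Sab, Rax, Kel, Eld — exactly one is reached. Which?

Arc and Tor are on, so Orn activates (Gate 6).
Gate 4: Orn and Tor on → Tov on.
Tor, Tov, and Orn are on, so Orb activates (Gate 1).
Gate 14: Orb on → Hal on.
Gate 3: Hal on → Kel on.
Eld would need Ule and Orn (Gate 9), but Ule never turns on. Rax would need Arc and Ond (Gate 5), but Ond never turns on. Sab would need Ond (Gate 11), but Ond never turns on.

Kel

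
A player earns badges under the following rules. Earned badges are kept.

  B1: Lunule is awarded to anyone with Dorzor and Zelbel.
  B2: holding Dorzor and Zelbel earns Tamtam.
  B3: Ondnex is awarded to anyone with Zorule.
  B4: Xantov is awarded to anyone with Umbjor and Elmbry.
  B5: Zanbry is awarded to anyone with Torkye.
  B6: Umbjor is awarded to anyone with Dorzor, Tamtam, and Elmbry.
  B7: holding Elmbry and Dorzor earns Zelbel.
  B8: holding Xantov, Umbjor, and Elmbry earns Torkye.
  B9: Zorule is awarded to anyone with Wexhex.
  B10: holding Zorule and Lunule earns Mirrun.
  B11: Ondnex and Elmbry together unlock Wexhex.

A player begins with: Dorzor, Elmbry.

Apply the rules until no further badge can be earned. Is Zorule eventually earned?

No

Zorule would need Wexhex (B9), but Wexhex is never earned.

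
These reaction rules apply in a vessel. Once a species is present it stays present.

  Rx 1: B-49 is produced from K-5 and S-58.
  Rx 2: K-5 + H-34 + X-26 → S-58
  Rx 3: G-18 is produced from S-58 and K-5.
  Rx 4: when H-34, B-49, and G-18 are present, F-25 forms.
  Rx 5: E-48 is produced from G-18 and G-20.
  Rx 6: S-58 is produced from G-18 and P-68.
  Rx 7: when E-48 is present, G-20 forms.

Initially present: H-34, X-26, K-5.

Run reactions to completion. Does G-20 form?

No

G-20 would need E-48 (Rx 7), but E-48 never forms.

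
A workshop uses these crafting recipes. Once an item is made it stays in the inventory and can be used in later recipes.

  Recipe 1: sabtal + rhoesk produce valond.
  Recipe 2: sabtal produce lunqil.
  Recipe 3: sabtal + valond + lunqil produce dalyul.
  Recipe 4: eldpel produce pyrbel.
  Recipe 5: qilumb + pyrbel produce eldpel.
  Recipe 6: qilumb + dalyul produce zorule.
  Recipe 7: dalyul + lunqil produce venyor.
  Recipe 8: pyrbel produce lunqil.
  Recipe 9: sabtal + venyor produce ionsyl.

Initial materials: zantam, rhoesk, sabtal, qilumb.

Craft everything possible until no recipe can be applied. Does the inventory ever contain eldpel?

eldpel would need qilumb and pyrbel (Recipe 5), but pyrbel is never obtained.

No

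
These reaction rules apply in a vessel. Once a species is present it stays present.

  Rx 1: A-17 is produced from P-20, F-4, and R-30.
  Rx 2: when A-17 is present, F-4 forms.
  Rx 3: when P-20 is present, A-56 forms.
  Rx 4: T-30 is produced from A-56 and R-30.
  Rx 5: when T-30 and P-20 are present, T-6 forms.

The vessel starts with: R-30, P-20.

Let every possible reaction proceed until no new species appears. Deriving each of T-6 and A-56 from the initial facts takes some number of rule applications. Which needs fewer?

A-56

A-56: P-20 present → A-56 forms (Rx 3). [1 rule application]
T-6: P-20 present → A-56 forms (Rx 3). A-56 and R-30 present → T-30 forms (Rx 4). T-30 and P-20 present → T-6 forms (Rx 5). [3 rule applications]
A-56 needs fewer.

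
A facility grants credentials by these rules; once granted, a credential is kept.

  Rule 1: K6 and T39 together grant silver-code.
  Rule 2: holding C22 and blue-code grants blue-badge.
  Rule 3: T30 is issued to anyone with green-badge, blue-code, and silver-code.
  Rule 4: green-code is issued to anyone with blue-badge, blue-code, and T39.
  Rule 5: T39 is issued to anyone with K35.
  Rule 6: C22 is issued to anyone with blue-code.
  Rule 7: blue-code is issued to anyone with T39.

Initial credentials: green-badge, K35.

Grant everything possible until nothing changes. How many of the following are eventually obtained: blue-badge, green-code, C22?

Holding K35 grants T39 (Rule 5).
Holding T39 grants blue-code (Rule 7).
Holding blue-code grants C22 (Rule 6).
Holding C22 and blue-code grants blue-badge (Rule 2).
Holding blue-badge, blue-code, and T39 grants green-code (Rule 4).
blue-badge: reached.
green-code: reached.
C22: reached.
All 3 are reached.

3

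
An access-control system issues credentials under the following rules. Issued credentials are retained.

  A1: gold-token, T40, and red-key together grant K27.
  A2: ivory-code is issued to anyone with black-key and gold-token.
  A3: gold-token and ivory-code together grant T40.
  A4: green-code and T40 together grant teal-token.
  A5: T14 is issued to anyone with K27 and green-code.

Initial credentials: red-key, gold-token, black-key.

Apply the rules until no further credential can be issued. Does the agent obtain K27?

Yes

Holding black-key and gold-token grants ivory-code (A2).
Holding gold-token and ivory-code grants T40 (A3).
Holding gold-token, T40, and red-key grants K27 (A1).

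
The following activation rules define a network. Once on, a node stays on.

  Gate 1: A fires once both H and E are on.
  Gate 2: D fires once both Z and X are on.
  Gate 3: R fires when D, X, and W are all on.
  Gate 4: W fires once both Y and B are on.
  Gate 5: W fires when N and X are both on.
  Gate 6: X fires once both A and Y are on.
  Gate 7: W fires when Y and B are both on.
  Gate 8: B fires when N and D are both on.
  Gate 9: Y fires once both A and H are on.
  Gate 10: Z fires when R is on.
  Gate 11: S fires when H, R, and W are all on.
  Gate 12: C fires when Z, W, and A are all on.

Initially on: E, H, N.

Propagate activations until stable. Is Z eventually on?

Z would need R (Gate 10), but R never turns on.

No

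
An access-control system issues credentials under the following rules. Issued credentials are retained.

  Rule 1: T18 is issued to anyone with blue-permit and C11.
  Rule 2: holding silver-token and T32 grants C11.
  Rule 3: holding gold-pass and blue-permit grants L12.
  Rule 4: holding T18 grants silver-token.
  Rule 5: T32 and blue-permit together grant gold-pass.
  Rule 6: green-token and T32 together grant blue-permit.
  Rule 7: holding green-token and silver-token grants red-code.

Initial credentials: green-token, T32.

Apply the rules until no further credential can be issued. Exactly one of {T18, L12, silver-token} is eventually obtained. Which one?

L12

Holding green-token and T32 grants blue-permit (Rule 6).
Holding T32 and blue-permit grants gold-pass (Rule 5).
Holding gold-pass and blue-permit grants L12 (Rule 3).
T18 would need blue-permit and C11 (Rule 1), but C11 is never granted. silver-token would need T18 (Rule 4), but T18 is never granted.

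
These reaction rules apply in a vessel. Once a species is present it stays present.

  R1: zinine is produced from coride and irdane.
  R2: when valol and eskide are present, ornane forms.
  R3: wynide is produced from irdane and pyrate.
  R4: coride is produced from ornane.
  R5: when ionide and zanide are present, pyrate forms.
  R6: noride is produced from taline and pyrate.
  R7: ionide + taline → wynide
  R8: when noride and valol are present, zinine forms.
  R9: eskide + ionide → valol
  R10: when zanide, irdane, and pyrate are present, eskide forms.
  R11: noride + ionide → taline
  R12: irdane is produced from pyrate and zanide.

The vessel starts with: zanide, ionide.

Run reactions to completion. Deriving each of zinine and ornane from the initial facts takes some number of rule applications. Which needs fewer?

ornane

ornane: ionide and zanide present → pyrate forms (R5). pyrate and zanide present → irdane forms (R12). zanide, irdane, and pyrate present → eskide forms (R10). eskide and ionide present → valol forms (R9). valol and eskide present → ornane forms (R2). [5 rule applications]
zinine: ionide and zanide present → pyrate forms (R5). pyrate and zanide present → irdane forms (R12). zanide, irdane, and pyrate present → eskide forms (R10). eskide and ionide present → valol forms (R9). valol and eskide present → ornane forms (R2). ornane present → coride forms (R4). coride and irdane present → zinine forms (R1). [7 rule applications]
ornane needs fewer.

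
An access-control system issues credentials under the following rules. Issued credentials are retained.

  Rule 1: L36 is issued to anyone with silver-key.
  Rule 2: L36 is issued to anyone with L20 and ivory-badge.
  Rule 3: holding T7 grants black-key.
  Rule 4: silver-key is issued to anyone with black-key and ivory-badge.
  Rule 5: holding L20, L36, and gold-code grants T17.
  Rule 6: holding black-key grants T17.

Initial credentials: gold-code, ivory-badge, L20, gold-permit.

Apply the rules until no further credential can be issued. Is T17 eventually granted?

Yes

Holding L20 and ivory-badge grants L36 (Rule 2).
Holding L20, L36, and gold-code grants T17 (Rule 5).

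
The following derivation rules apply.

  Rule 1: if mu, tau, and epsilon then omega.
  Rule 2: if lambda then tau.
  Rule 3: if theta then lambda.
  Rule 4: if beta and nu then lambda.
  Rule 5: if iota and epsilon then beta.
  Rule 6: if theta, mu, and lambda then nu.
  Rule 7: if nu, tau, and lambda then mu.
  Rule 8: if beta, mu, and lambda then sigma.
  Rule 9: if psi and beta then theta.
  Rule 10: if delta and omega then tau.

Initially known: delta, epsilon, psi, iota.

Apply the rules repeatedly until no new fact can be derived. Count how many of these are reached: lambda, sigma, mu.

iota and epsilon hold, so beta follows (Rule 5).
From psi and beta, Rule 9 gives theta.
theta holds, so lambda follows (Rule 3).
lambda: reached.
sigma would need beta, mu, and lambda (Rule 8), but mu is never established.
mu would need nu, tau, and lambda (Rule 7), but nu is never established.
Reached: lambda — 1 of the 3.

1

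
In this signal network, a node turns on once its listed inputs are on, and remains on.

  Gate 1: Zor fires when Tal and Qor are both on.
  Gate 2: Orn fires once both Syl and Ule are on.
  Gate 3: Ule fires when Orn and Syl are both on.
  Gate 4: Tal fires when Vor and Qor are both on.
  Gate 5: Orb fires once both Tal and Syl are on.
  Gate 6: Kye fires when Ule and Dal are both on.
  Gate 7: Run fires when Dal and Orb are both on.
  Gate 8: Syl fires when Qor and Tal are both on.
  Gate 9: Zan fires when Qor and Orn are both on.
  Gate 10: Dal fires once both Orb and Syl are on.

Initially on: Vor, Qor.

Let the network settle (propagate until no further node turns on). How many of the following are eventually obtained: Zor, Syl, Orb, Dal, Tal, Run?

Vor and Qor are on, so Tal fires (Gate 4).
Gate 1: Tal and Qor on → Zor on.
Qor and Tal are on, so Syl fires (Gate 8).
Tal and Syl are on, so Orb fires (Gate 5).
Orb and Syl are on, so Dal fires (Gate 10).
Gate 7: Dal and Orb on → Run on.
Zor: reached.
Syl: reached.
Orb: reached.
Dal: reached.
Tal: reached.
Run: reached.
All 6 are reached.

6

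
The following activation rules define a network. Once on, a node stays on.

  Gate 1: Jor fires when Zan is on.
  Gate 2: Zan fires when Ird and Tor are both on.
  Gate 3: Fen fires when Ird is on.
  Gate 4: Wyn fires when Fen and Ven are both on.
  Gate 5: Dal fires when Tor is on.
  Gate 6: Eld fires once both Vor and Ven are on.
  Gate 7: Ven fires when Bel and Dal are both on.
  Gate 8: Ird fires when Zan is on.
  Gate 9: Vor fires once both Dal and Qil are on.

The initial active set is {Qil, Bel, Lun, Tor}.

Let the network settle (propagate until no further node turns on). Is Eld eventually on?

Tor is on, so Dal fires (Gate 5).
Gate 7: Bel and Dal on → Ven on.
Dal and Qil are on, so Vor fires (Gate 9).
Gate 6: Vor and Ven on → Eld on.

Yes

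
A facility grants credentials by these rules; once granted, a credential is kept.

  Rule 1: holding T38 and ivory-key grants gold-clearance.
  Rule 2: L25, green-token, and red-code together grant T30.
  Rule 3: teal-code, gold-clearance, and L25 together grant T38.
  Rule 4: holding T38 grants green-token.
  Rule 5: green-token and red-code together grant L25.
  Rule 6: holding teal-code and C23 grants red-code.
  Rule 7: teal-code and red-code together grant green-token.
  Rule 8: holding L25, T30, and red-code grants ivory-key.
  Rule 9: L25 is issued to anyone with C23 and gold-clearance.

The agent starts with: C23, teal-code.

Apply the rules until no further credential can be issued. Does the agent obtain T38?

No

T38 would need teal-code, gold-clearance, and L25 (Rule 3), but gold-clearance is never granted.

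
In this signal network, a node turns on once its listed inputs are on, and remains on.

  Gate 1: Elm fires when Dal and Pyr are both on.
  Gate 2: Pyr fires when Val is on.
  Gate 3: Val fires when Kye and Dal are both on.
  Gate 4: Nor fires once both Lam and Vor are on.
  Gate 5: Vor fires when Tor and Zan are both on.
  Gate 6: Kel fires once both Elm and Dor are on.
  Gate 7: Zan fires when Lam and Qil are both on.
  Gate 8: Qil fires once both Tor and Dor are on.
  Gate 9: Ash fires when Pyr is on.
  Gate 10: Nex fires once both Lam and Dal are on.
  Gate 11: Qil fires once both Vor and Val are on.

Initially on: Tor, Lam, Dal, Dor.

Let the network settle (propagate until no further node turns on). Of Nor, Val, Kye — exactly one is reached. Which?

Tor and Dor are on, so Qil fires (Gate 8).
Gate 7: Lam and Qil on → Zan on.
Gate 5: Tor and Zan on → Vor on.
Lam and Vor are on, so Nor fires (Gate 4).
Val would need Kye and Dal (Gate 3), but Kye never turns on. No rule produces Kye, and it is not given.

Nor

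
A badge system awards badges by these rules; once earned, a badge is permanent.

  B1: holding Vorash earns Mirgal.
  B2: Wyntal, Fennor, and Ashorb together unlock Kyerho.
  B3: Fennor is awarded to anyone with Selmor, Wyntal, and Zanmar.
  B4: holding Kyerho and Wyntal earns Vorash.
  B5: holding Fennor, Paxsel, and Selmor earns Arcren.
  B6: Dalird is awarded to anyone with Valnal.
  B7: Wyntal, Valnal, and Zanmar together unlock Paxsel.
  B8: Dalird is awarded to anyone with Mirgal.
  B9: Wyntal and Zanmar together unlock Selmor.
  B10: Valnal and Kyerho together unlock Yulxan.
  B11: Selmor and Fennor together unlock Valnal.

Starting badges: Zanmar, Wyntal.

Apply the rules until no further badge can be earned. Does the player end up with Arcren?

With Wyntal and Zanmar, Selmor is earned (B9).
With Selmor, Wyntal, and Zanmar, Fennor is earned (B3).
With Selmor and Fennor, Valnal is earned (B11).
With Wyntal, Valnal, and Zanmar, Paxsel is earned (B7).
With Fennor, Paxsel, and Selmor, Arcren is earned (B5).

Yes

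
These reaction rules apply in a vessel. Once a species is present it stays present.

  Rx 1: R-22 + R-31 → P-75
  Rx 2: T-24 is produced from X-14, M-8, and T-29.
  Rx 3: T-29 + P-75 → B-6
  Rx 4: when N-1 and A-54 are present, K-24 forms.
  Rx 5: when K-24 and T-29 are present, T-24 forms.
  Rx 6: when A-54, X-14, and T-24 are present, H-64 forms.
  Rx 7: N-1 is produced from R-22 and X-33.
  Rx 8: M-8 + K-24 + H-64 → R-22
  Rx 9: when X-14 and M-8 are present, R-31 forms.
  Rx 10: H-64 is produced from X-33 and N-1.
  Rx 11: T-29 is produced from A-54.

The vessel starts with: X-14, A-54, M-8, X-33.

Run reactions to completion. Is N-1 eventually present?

N-1 would need R-22 and X-33 (Rx 7), but R-22 never forms.

No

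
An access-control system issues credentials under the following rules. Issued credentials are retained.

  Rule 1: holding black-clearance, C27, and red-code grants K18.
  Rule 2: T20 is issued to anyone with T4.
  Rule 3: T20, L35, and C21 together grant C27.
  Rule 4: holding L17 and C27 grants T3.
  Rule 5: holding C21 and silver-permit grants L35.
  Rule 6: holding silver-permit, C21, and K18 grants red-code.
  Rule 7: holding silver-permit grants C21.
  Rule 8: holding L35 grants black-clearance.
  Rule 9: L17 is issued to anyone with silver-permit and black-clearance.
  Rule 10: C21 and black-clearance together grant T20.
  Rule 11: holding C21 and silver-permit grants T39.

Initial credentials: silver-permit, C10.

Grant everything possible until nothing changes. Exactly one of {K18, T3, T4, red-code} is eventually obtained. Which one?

T3

Holding silver-permit grants C21 (Rule 7).
Holding C21 and silver-permit grants L35 (Rule 5).
Holding L35 grants black-clearance (Rule 8).
Holding silver-permit and black-clearance grants L17 (Rule 9).
Holding C21 and black-clearance grants T20 (Rule 10).
Holding T20, L35, and C21 grants C27 (Rule 3).
Holding L17 and C27 grants T3 (Rule 4).
No rule produces T4, and it is not given. red-code would need silver-permit, C21, and K18 (Rule 6), but K18 is never granted. K18 would need black-clearance, C27, and red-code (Rule 1), but red-code is never granted.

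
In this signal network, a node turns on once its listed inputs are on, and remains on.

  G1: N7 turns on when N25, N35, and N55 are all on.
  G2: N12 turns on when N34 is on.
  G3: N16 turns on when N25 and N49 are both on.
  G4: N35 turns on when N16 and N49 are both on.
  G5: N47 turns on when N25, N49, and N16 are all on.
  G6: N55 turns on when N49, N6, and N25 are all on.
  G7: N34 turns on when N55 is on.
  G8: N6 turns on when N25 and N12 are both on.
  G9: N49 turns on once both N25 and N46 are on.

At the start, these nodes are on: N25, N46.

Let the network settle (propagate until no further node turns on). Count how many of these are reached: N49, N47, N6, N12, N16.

N25 and N46 are on, so N49 turns on (G9).
G3: N25 and N49 on → N16 on.
G5: N25, N49, and N16 on → N47 on.
N49: reached.
N47: reached.
N6 would need N25 and N12 (G8), but N12 never turns on.
N12 would need N34 (G2), but N34 never turns on.
N16: reached.
Reached: N49, N47, and N16 — 3 of the 5.

3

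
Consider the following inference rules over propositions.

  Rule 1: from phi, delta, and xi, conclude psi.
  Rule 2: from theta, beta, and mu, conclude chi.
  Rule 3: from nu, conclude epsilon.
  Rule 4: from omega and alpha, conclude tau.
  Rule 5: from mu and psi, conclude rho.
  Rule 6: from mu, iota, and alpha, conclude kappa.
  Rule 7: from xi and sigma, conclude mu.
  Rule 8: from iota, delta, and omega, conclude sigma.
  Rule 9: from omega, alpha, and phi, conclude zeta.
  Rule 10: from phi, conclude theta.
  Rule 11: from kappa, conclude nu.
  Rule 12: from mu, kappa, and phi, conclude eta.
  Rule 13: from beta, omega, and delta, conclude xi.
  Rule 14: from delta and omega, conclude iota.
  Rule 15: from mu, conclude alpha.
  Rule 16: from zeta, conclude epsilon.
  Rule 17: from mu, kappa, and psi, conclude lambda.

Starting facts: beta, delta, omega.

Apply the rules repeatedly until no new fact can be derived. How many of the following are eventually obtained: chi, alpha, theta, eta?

1

From beta, omega, and delta, Rule 13 gives xi.
From delta and omega, Rule 14 gives iota.
iota, delta, and omega hold, so sigma follows (Rule 8).
xi and sigma hold, so mu follows (Rule 7).
mu holds, so alpha follows (Rule 15).
chi would need theta, beta, and mu (Rule 2), but theta is never established.
alpha: reached.
theta would need phi (Rule 10), but phi is never established.
eta would need mu, kappa, and phi (Rule 12), but phi is never established.
Reached: alpha — 1 of the 4.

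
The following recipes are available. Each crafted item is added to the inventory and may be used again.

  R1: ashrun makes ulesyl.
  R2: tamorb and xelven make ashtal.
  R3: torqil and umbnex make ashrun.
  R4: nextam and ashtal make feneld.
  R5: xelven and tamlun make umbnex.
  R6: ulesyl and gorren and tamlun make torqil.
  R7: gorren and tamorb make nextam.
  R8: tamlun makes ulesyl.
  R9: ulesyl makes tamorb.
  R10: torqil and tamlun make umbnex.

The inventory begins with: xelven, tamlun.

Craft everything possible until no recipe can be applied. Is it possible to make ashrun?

ashrun would need torqil and umbnex (R3), but torqil is never obtained.

No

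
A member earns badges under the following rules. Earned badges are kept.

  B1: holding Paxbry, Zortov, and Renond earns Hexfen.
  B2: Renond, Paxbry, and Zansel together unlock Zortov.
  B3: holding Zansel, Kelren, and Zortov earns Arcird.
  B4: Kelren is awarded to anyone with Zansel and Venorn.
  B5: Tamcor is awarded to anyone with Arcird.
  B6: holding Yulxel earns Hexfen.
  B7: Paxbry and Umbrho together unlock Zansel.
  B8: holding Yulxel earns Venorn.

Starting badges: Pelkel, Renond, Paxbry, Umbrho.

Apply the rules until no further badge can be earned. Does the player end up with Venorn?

No

Venorn would need Yulxel (B8), but Yulxel is never earned.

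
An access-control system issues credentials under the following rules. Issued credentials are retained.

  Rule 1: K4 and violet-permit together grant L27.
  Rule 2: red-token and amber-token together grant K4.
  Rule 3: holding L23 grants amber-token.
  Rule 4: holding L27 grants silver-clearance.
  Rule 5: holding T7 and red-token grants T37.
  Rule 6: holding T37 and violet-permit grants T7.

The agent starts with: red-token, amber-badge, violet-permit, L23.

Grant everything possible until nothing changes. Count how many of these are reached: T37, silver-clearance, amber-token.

2

Holding L23 grants amber-token (Rule 3).
Holding red-token and amber-token grants K4 (Rule 2).
Holding K4 and violet-permit grants L27 (Rule 1).
Holding L27 grants silver-clearance (Rule 4).
T37 would need T7 and red-token (Rule 5), but T7 is never granted.
silver-clearance: reached.
amber-token: reached.
Reached: silver-clearance and amber-token — 2 of the 3.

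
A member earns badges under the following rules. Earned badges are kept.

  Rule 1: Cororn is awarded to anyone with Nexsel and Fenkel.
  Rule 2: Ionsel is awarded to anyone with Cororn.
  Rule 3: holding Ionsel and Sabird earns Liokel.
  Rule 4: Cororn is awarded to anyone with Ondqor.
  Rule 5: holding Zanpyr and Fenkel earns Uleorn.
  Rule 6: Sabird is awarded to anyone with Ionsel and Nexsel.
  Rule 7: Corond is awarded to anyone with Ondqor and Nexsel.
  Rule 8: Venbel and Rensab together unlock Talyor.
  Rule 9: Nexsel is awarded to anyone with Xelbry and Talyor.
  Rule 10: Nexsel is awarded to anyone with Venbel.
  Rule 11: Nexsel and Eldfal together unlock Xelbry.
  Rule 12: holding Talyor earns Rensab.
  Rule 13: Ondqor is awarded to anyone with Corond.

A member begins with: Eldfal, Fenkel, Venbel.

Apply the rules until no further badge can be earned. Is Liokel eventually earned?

Yes

With Venbel, Nexsel is earned (Rule 10).
With Nexsel and Fenkel, Cororn is earned (Rule 1).
With Cororn, Ionsel is earned (Rule 2).
With Ionsel and Nexsel, Sabird is earned (Rule 6).
With Ionsel and Sabird, Liokel is earned (Rule 3).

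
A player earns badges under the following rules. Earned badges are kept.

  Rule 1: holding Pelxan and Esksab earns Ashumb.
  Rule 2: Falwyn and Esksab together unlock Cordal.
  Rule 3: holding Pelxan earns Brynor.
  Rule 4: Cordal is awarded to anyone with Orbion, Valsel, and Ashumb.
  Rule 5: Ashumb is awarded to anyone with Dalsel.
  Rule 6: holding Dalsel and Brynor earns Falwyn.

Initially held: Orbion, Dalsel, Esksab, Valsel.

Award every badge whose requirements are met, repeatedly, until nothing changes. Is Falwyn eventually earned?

Falwyn would need Dalsel and Brynor (Rule 6), but Brynor is never earned.

No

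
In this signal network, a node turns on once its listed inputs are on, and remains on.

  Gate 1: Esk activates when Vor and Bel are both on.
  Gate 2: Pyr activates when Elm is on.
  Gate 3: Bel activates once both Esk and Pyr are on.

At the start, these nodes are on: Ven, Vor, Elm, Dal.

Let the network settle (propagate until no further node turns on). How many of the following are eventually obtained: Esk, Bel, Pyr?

Elm is on, so Pyr activates (Gate 2).
Esk would need Vor and Bel (Gate 1), but Bel never turns on.
Bel would need Esk and Pyr (Gate 3), but Esk never turns on.
Pyr: reached.
Reached: Pyr — 1 of the 3.

1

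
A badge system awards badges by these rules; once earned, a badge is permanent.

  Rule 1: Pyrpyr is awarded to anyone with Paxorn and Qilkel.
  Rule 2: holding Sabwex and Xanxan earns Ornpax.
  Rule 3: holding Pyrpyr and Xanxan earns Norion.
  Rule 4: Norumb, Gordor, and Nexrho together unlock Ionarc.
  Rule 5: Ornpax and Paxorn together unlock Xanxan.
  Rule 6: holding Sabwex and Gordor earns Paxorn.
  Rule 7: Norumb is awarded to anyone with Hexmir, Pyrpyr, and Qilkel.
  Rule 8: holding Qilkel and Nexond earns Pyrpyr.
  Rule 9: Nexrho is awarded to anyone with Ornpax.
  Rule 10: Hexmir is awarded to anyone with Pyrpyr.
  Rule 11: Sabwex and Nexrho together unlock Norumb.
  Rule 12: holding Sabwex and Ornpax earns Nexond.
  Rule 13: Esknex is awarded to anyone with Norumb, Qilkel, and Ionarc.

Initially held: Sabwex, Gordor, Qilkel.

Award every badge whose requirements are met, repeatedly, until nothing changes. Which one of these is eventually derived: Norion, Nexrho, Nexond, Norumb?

Norumb

With Sabwex and Gordor, Paxorn is earned (Rule 6).
With Paxorn and Qilkel, Pyrpyr is earned (Rule 1).
With Pyrpyr, Hexmir is earned (Rule 10).
With Hexmir, Pyrpyr, and Qilkel, Norumb is earned (Rule 7).
Norion would need Pyrpyr and Xanxan (Rule 3), but Xanxan is never earned. Nexrho would need Ornpax (Rule 9), but Ornpax is never earned. Nexond would need Sabwex and Ornpax (Rule 12), but Ornpax is never earned.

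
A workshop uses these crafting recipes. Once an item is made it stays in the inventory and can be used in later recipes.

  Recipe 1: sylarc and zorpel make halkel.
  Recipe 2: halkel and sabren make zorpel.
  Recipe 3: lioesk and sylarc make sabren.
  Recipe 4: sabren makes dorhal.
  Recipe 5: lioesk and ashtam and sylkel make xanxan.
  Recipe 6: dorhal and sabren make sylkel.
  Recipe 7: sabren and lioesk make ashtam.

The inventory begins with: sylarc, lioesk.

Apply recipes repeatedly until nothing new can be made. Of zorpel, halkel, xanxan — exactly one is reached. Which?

xanxan

lioesk and sylarc → sabren (Recipe 3).
Using Recipe 4, sabren makes dorhal.
Using Recipe 7, sabren and lioesk make ashtam.
Using Recipe 6, dorhal and sabren make sylkel.
lioesk and ashtam and sylkel → xanxan (Recipe 5).
zorpel would need halkel and sabren (Recipe 2), but halkel is never obtained. halkel would need sylarc and zorpel (Recipe 1), but zorpel is never obtained.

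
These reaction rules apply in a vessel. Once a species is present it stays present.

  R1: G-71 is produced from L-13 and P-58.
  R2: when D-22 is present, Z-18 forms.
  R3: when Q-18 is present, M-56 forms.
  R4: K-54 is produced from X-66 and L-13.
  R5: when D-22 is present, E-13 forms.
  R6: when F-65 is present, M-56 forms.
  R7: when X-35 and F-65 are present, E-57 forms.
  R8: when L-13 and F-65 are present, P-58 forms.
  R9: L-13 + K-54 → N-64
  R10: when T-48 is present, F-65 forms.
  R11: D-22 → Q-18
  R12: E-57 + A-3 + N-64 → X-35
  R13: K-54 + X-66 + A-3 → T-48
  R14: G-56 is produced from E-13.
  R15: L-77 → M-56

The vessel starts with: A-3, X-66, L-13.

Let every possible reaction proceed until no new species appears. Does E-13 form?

E-13 would need D-22 (R5), but D-22 never forms.

No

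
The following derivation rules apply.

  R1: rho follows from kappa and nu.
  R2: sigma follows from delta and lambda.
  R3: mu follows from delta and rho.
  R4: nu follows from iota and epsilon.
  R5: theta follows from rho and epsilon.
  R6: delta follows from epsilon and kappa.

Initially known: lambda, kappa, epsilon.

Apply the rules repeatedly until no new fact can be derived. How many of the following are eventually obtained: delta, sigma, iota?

2

epsilon and kappa hold, so delta follows (R6).
From delta and lambda, R2 gives sigma.
delta: reached.
sigma: reached.
No rule produces iota, and it is not given.
Reached: delta and sigma — 2 of the 3.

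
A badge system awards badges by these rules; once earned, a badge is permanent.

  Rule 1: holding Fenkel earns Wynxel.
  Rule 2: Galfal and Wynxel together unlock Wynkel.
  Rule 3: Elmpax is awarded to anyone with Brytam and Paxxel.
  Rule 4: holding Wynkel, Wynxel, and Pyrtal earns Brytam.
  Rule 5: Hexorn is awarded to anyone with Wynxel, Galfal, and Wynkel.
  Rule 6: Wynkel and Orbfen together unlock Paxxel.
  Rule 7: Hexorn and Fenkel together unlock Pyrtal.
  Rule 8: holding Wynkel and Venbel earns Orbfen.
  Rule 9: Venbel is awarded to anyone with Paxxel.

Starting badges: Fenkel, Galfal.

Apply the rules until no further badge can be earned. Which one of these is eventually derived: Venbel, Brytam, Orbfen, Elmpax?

Brytam

With Fenkel, Wynxel is earned (Rule 1).
With Galfal and Wynxel, Wynkel is earned (Rule 2).
With Wynxel, Galfal, and Wynkel, Hexorn is earned (Rule 5).
With Hexorn and Fenkel, Pyrtal is earned (Rule 7).
With Wynkel, Wynxel, and Pyrtal, Brytam is earned (Rule 4).
Venbel would need Paxxel (Rule 9), but Paxxel is never earned. Orbfen would need Wynkel and Venbel (Rule 8), but Venbel is never earned. Elmpax would need Brytam and Paxxel (Rule 3), but Paxxel is never earned.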